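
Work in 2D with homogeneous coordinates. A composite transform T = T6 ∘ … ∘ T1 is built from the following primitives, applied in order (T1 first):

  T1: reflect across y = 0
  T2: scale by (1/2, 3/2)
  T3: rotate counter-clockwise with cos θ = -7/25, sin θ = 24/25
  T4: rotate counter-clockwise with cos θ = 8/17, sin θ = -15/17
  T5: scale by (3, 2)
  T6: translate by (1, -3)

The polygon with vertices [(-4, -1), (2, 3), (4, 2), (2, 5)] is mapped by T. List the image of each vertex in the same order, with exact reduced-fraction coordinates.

T1 reflect across y = 0: (-4, -1) → (-4, 1); (2, 3) → (2, -3); (4, 2) → (4, -2); (2, 5) → (2, -5)
T2 scale by (1/2, 3/2): (-4, 1) → (-2, 3/2); (2, -3) → (1, -9/2); (4, -2) → (2, -3); (2, -5) → (1, -15/2)
T3 rotate counter-clockwise with cos θ = -7/25, sin θ = 24/25: (-2, 3/2) → (-22/25, -117/50); (1, -9/2) → (101/25, 111/50); (2, -3) → (58/25, 69/25); (1, -15/2) → (173/25, 153/50)
T4 rotate counter-clockwise with cos θ = 8/17, sin θ = -15/17: (-22/25, -117/50) → (-2107/850, -138/425); (101/25, 111/50) → (193/50, -63/25); (58/25, 69/25) → (1499/425, -318/425); (173/25, 153/50) → (5063/850, -1983/425)
T5 scale by (3, 2): (-2107/850, -138/425) → (-6321/850, -276/425); (193/50, -63/25) → (579/50, -126/25); (1499/425, -318/425) → (4497/425, -636/425); (5063/850, -1983/425) → (15189/850, -3966/425)
T6 translate by (1, -3): (-6321/850, -276/425) → (-5471/850, -1551/425); (579/50, -126/25) → (629/50, -201/25); (4497/425, -636/425) → (4922/425, -1911/425); (15189/850, -3966/425) → (16039/850, -5241/425)

image vertices: (-5471/850, -1551/425), (629/50, -201/25), (4922/425, -1911/425), (16039/850, -5241/425)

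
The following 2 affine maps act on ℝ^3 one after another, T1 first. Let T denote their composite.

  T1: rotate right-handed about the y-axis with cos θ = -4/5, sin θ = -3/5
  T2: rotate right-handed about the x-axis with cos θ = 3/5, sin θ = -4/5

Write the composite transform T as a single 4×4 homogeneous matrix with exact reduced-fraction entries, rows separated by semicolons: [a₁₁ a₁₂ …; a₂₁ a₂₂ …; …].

T = [-4/5 0 -3/5 0; 12/25 3/5 -16/25 0; 9/25 -4/5 -12/25 0; 0 0 0 1]

T1 = [-4/5 0 -3/5 0; 0 1 0 0; 3/5 0 -4/5 0; 0 0 0 1]
T2·T1 = [-4/5 0 -3/5 0; 12/25 3/5 -16/25 0; 9/25 -4/5 -12/25 0; 0 0 0 1]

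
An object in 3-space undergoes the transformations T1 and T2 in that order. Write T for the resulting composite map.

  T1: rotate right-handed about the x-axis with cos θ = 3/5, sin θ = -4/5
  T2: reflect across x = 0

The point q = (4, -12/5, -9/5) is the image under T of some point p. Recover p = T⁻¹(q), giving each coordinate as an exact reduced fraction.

T1 = [1 0 0 0; 0 3/5 4/5 0; 0 -4/5 3/5 0; 0 0 0 1]
T2·T1 = [-1 0 0 0; 0 3/5 4/5 0; 0 -4/5 3/5 0; 0 0 0 1]
det M = -1; M⁻¹ = [-1 0 0 0; 0 3/5 -4/5 0; 0 4/5 3/5 0; 0 0 0 1]
M⁻¹ · (4, -12/5, -9/5)ᵀ = (-4, 0, -3)ᵀ

p = (-4, 0, -3)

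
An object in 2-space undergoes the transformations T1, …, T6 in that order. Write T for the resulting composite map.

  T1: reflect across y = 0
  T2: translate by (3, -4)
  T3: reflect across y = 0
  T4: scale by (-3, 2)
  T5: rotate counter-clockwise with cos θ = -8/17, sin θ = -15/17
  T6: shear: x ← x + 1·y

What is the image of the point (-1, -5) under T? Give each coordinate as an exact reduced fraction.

T1 reflect across y = 0: (-1, -5) → (-1, 5)
T2 translate by (3, -4): (-1, 5) → (2, 1)
T3 reflect across y = 0: (2, 1) → (2, -1)
T4 scale by (-3, 2): (2, -1) → (-6, -2)
T5 rotate counter-clockwise with cos θ = -8/17, sin θ = -15/17: (-6, -2) → (18/17, 106/17)
T6 shear: x ← x + 1·y: (18/17, 106/17) → (124/17, 106/17)

T(p) = (124/17, 106/17)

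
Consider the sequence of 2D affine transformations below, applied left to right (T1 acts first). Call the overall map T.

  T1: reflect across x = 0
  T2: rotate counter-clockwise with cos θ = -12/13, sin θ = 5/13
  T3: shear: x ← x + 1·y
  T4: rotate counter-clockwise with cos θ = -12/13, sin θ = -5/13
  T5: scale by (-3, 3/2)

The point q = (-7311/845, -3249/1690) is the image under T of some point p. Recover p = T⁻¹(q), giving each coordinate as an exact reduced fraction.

p = (-5, -2/5)

T1 = [-1 0 0; 0 1 0; 0 0 1]
T2·T1 = [12/13 -5/13 0; -5/13 -12/13 0; 0 0 1]
T3·…·T1 = [7/13 -17/13 0; -5/13 -12/13 0; 0 0 1]
T4·…·T1 = [-109/169 144/169 0; 25/169 229/169 0; 0 0 1]
T5·…·T1 = [327/169 -432/169 0; 75/338 687/338 0; 0 0 1]
det M = 9/2; M⁻¹ = [229/507 96/169 0; -25/507 218/507 0; 0 0 1]
M⁻¹ · (-7311/845, -3249/1690)ᵀ = (-5, -2/5)ᵀ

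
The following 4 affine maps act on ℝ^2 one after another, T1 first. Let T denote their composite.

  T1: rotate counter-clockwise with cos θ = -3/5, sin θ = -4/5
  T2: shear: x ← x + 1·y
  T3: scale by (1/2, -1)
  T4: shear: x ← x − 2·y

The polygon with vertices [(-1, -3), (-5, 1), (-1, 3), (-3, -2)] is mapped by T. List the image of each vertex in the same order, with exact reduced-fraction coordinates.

T1 rotate counter-clockwise with cos θ = -3/5, sin θ = -4/5: (-1, -3) → (-9/5, 13/5); (-5, 1) → (19/5, 17/5); (-1, 3) → (3, -1); (-3, -2) → (1/5, 18/5)
T2 shear: x ← x + 1·y: (-9/5, 13/5) → (4/5, 13/5); (19/5, 17/5) → (36/5, 17/5); (3, -1) → (2, -1); (1/5, 18/5) → (19/5, 18/5)
T3 scale by (1/2, -1): (4/5, 13/5) → (2/5, -13/5); (36/5, 17/5) → (18/5, -17/5); (2, -1) → (1, 1); (19/5, 18/5) → (19/10, -18/5)
T4 shear: x ← x − 2·y: (2/5, -13/5) → (28/5, -13/5); (18/5, -17/5) → (52/5, -17/5); (1, 1) → (-1, 1); (19/10, -18/5) → (91/10, -18/5)

image vertices: (28/5, -13/5), (52/5, -17/5), (-1, 1), (91/10, -18/5)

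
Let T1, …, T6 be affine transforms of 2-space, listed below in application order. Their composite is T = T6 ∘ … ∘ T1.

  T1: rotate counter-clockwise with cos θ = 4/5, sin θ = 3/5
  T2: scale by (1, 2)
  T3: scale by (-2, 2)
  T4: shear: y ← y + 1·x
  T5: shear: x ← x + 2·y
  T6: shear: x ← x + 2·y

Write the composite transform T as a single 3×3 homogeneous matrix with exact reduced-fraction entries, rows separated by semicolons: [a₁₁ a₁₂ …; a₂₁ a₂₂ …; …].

T = [8/5 94/5 0; 4/5 22/5 0; 0 0 1]

T1 = [4/5 -3/5 0; 3/5 4/5 0; 0 0 1]
T2·T1 = [4/5 -3/5 0; 6/5 8/5 0; 0 0 1]
T3·…·T1 = [-8/5 6/5 0; 12/5 16/5 0; 0 0 1]
T4·…·T1 = [-8/5 6/5 0; 4/5 22/5 0; 0 0 1]
T5·…·T1 = [0 10 0; 4/5 22/5 0; 0 0 1]
T6·…·T1 = [8/5 94/5 0; 4/5 22/5 0; 0 0 1]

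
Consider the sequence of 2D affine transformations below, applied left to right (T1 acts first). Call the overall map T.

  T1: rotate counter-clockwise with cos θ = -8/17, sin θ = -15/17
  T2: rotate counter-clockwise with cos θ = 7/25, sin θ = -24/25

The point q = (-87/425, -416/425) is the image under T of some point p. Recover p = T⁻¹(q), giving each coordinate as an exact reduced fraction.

T1 = [-8/17 15/17 0; -15/17 -8/17 0; 0 0 1]
T2·T1 = [-416/425 -87/425 0; 87/425 -416/425 0; 0 0 1]
det M = 1; M⁻¹ = [-416/425 87/425 0; -87/425 -416/425 0; 0 0 1]
M⁻¹ · (-87/425, -416/425)ᵀ = (0, 1)ᵀ

p = (0, 1)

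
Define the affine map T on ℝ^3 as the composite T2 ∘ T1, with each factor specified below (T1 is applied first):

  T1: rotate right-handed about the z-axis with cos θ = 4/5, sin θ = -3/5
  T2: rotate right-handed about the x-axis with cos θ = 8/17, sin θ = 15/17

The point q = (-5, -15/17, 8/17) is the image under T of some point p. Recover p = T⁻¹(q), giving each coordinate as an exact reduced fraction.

T1 = [4/5 3/5 0 0; -3/5 4/5 0 0; 0 0 1 0; 0 0 0 1]
T2·T1 = [4/5 3/5 0 0; -24/85 32/85 -15/17 0; -9/17 12/17 8/17 0; 0 0 0 1]
det M = 1; M⁻¹ = [4/5 -24/85 -9/17 0; 3/5 32/85 12/17 0; 0 -15/17 8/17 0; 0 0 0 1]
M⁻¹ · (-5, -15/17, 8/17)ᵀ = (-4, -3, 1)ᵀ

p = (-4, -3, 1)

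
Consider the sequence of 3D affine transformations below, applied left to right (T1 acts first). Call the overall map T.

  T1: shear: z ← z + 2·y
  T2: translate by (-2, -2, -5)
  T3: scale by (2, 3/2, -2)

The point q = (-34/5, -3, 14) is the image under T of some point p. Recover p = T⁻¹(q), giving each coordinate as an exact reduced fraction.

T1 = [1 0 0 0; 0 1 0 0; 0 2 1 0; 0 0 0 1]
T2·T1 = [1 0 0 -2; 0 1 0 -2; 0 2 1 -5; 0 0 0 1]
T3·…·T1 = [2 0 0 -4; 0 3/2 0 -3; 0 -4 -2 10; 0 0 0 1]
det M = -6; M⁻¹ = [1/2 0 0 2; 0 2/3 0 2; 0 -4/3 -1/2 1; 0 0 0 1]
M⁻¹ · (-34/5, -3, 14)ᵀ = (-7/5, 0, -2)ᵀ

p = (-7/5, 0, -2)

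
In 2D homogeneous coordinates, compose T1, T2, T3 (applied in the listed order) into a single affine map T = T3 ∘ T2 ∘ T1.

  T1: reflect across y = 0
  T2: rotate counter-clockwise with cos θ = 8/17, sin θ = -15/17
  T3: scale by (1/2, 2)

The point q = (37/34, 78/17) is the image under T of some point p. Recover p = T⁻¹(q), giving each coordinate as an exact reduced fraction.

T1 = [1 0 0; 0 -1 0; 0 0 1]
T2·T1 = [8/17 -15/17 0; -15/17 -8/17 0; 0 0 1]
T3·…·T1 = [4/17 -15/34 0; -30/17 -16/17 0; 0 0 1]
det M = -1; M⁻¹ = [16/17 -15/34 0; -30/17 -4/17 0; 0 0 1]
M⁻¹ · (37/34, 78/17)ᵀ = (-1, -3)ᵀ

p = (-1, -3)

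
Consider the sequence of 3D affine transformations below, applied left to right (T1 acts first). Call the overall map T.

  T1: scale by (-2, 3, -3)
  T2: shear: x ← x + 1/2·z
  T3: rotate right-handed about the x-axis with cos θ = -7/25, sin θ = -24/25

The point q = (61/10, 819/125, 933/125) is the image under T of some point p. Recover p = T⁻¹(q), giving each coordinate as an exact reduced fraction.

T1 = [-2 0 0 0; 0 3 0 0; 0 0 -3 0; 0 0 0 1]
T2·T1 = [-2 0 -3/2 0; 0 3 0 0; 0 0 -3 0; 0 0 0 1]
T3·…·T1 = [-2 0 -3/2 0; 0 -21/25 -72/25 0; 0 -72/25 21/25 0; 0 0 0 1]
det M = 18; M⁻¹ = [-1/2 6/25 -7/100 0; 0 -7/75 -8/25 0; 0 -8/25 7/75 0; 0 0 0 1]
M⁻¹ · (61/10, 819/125, 933/125)ᵀ = (-2, -3, -7/5)ᵀ

p = (-2, -3, -7/5)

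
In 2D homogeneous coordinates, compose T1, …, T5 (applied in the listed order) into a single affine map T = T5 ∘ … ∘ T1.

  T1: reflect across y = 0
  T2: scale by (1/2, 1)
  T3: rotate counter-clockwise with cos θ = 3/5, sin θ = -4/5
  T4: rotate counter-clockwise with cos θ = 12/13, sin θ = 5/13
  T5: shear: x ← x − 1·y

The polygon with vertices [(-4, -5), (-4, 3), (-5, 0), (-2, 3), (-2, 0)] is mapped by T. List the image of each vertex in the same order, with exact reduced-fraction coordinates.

T1 reflect across y = 0: (-4, -5) → (-4, 5); (-4, 3) → (-4, -3); (-5, 0) → (-5, 0); (-2, 3) → (-2, -3); (-2, 0) → (-2, 0)
T2 scale by (1/2, 1): (-4, 5) → (-2, 5); (-4, -3) → (-2, -3); (-5, 0) → (-5/2, 0); (-2, -3) → (-1, -3); (-2, 0) → (-1, 0)
T3 rotate counter-clockwise with cos θ = 3/5, sin θ = -4/5: (-2, 5) → (14/5, 23/5); (-2, -3) → (-18/5, -1/5); (-5/2, 0) → (-3/2, 2); (-1, -3) → (-3, -1); (-1, 0) → (-3/5, 4/5)
T4 rotate counter-clockwise with cos θ = 12/13, sin θ = 5/13: (14/5, 23/5) → (53/65, 346/65); (-18/5, -1/5) → (-211/65, -102/65); (-3/2, 2) → (-28/13, 33/26); (-3, -1) → (-31/13, -27/13); (-3/5, 4/5) → (-56/65, 33/65)
T5 shear: x ← x − 1·y: (53/65, 346/65) → (-293/65, 346/65); (-211/65, -102/65) → (-109/65, -102/65); (-28/13, 33/26) → (-89/26, 33/26); (-31/13, -27/13) → (-4/13, -27/13); (-56/65, 33/65) → (-89/65, 33/65)

image vertices: (-293/65, 346/65), (-109/65, -102/65), (-89/26, 33/26), (-4/13, -27/13), (-89/65, 33/65)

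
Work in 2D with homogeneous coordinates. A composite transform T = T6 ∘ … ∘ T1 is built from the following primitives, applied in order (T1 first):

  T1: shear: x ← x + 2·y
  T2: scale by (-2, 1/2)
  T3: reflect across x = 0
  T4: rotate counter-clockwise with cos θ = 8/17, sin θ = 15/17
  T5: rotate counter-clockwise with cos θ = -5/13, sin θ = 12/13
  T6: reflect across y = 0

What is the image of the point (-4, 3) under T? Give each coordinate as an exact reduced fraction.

T1 shear: x ← x + 2·y: (-4, 3) → (2, 3)
T2 scale by (-2, 1/2): (2, 3) → (-4, 3/2)
T3 reflect across x = 0: (-4, 3/2) → (4, 3/2)
T4 rotate counter-clockwise with cos θ = 8/17, sin θ = 15/17: (4, 3/2) → (19/34, 72/17)
T5 rotate counter-clockwise with cos θ = -5/13, sin θ = 12/13: (19/34, 72/17) → (-1823/442, -246/221)
T6 reflect across y = 0: (-1823/442, -246/221) → (-1823/442, 246/221)

T(p) = (-1823/442, 246/221)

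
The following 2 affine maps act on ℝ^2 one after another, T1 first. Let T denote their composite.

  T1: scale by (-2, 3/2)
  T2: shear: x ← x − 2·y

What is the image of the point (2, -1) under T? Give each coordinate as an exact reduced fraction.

T1 scale by (-2, 3/2): (2, -1) → (-4, -3/2)
T2 shear: x ← x − 2·y: (-4, -3/2) → (-1, -3/2)

T(p) = (-1, -3/2)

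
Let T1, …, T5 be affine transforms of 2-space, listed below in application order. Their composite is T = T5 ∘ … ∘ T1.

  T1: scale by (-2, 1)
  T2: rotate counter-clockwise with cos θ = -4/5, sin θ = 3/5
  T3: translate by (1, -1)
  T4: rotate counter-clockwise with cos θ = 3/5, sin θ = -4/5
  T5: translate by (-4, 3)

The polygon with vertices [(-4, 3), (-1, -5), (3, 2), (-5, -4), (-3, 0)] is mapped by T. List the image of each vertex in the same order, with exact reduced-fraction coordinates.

image vertices: (-36/5, 48/5), (4/5, 18/5), (-31/5, -22/5), (-1/5, 58/5), (-21/5, 38/5)

T1 scale by (-2, 1): (-4, 3) → (8, 3); (-1, -5) → (2, -5); (3, 2) → (-6, 2); (-5, -4) → (10, -4); (-3, 0) → (6, 0)
T2 rotate counter-clockwise with cos θ = -4/5, sin θ = 3/5: (8, 3) → (-41/5, 12/5); (2, -5) → (7/5, 26/5); (-6, 2) → (18/5, -26/5); (10, -4) → (-28/5, 46/5); (6, 0) → (-24/5, 18/5)
T3 translate by (1, -1): (-41/5, 12/5) → (-36/5, 7/5); (7/5, 26/5) → (12/5, 21/5); (18/5, -26/5) → (23/5, -31/5); (-28/5, 46/5) → (-23/5, 41/5); (-24/5, 18/5) → (-19/5, 13/5)
T4 rotate counter-clockwise with cos θ = 3/5, sin θ = -4/5: (-36/5, 7/5) → (-16/5, 33/5); (12/5, 21/5) → (24/5, 3/5); (23/5, -31/5) → (-11/5, -37/5); (-23/5, 41/5) → (19/5, 43/5); (-19/5, 13/5) → (-1/5, 23/5)
T5 translate by (-4, 3): (-16/5, 33/5) → (-36/5, 48/5); (24/5, 3/5) → (4/5, 18/5); (-11/5, -37/5) → (-31/5, -22/5); (19/5, 43/5) → (-1/5, 58/5); (-1/5, 23/5) → (-21/5, 38/5)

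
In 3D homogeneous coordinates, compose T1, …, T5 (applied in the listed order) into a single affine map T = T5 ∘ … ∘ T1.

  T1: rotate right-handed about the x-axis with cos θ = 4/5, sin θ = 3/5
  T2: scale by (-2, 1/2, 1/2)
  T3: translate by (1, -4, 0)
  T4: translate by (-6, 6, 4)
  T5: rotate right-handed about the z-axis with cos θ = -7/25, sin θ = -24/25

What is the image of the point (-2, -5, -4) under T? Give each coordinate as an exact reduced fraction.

T(p) = (179/125, 78/125, 9/10)

T1 rotate right-handed about the x-axis with cos θ = 4/5, sin θ = 3/5: (-2, -5, -4) → (-2, -8/5, -31/5)
T2 scale by (-2, 1/2, 1/2): (-2, -8/5, -31/5) → (4, -4/5, -31/10)
T3 translate by (1, -4, 0): (4, -4/5, -31/10) → (5, -24/5, -31/10)
T4 translate by (-6, 6, 4): (5, -24/5, -31/10) → (-1, 6/5, 9/10)
T5 rotate right-handed about the z-axis with cos θ = -7/25, sin θ = -24/25: (-1, 6/5, 9/10) → (179/125, 78/125, 9/10)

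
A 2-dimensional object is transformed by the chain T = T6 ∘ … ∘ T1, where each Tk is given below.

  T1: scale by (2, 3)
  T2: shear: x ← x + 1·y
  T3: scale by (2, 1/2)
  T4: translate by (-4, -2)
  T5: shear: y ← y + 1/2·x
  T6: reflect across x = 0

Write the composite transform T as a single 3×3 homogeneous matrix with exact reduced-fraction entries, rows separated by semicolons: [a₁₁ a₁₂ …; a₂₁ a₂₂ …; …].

T = [-4 -6 4; 2 9/2 -4; 0 0 1]

T1 = [2 0 0; 0 3 0; 0 0 1]
T2·T1 = [2 3 0; 0 3 0; 0 0 1]
T3·…·T1 = [4 6 0; 0 3/2 0; 0 0 1]
T4·…·T1 = [4 6 -4; 0 3/2 -2; 0 0 1]
T5·…·T1 = [4 6 -4; 2 9/2 -4; 0 0 1]
T6·…·T1 = [-4 -6 4; 2 9/2 -4; 0 0 1]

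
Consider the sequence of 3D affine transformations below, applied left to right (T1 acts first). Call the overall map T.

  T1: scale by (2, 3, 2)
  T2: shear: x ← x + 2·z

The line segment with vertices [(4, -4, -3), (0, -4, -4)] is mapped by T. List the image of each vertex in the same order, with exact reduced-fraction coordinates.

image vertices: (-4, -12, -6), (-16, -12, -8)

T1 scale by (2, 3, 2): (4, -4, -3) → (8, -12, -6); (0, -4, -4) → (0, -12, -8)
T2 shear: x ← x + 2·z: (8, -12, -6) → (-4, -12, -6); (0, -12, -8) → (-16, -12, -8)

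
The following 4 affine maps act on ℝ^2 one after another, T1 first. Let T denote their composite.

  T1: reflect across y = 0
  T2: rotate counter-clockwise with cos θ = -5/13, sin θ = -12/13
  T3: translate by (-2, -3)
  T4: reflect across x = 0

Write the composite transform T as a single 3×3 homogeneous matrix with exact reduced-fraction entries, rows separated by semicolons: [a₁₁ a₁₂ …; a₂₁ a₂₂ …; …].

T1 = [1 0 0; 0 -1 0; 0 0 1]
T2·T1 = [-5/13 -12/13 0; -12/13 5/13 0; 0 0 1]
T3·…·T1 = [-5/13 -12/13 -2; -12/13 5/13 -3; 0 0 1]
T4·…·T1 = [5/13 12/13 2; -12/13 5/13 -3; 0 0 1]

T = [5/13 12/13 2; -12/13 5/13 -3; 0 0 1]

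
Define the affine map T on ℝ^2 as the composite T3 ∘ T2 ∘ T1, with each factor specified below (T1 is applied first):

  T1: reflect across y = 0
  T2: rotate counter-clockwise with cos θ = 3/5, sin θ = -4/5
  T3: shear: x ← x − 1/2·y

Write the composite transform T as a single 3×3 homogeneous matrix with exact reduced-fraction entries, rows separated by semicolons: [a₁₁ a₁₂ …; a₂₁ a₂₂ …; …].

T1 = [1 0 0; 0 -1 0; 0 0 1]
T2·T1 = [3/5 -4/5 0; -4/5 -3/5 0; 0 0 1]
T3·…·T1 = [1 -1/2 0; -4/5 -3/5 0; 0 0 1]

T = [1 -1/2 0; -4/5 -3/5 0; 0 0 1]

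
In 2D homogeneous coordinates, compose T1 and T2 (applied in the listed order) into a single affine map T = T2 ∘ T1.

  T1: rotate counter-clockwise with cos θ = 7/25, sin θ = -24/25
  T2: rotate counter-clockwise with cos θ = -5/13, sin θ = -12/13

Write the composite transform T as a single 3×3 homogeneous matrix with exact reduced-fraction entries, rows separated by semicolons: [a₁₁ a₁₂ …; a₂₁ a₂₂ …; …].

T1 = [7/25 24/25 0; -24/25 7/25 0; 0 0 1]
T2·T1 = [-323/325 -36/325 0; 36/325 -323/325 0; 0 0 1]

T = [-323/325 -36/325 0; 36/325 -323/325 0; 0 0 1]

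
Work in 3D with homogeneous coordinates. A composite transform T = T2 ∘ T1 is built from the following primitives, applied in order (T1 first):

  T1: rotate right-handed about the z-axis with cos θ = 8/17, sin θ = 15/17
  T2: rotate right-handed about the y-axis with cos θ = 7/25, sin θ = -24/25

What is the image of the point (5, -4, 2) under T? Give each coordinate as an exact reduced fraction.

T(p) = (-116/425, 43/17, 2638/425)

T1 rotate right-handed about the z-axis with cos θ = 8/17, sin θ = 15/17: (5, -4, 2) → (100/17, 43/17, 2)
T2 rotate right-handed about the y-axis with cos θ = 7/25, sin θ = -24/25: (100/17, 43/17, 2) → (-116/425, 43/17, 2638/425)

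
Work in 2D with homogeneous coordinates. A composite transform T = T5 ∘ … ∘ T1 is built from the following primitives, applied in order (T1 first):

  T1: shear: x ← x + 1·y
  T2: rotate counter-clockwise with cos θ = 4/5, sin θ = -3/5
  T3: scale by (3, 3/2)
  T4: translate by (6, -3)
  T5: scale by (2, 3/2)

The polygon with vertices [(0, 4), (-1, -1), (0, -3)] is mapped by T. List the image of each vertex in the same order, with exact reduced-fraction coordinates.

T1 shear: x ← x + 1·y: (0, 4) → (4, 4); (-1, -1) → (-2, -1); (0, -3) → (-3, -3)
T2 rotate counter-clockwise with cos θ = 4/5, sin θ = -3/5: (4, 4) → (28/5, 4/5); (-2, -1) → (-11/5, 2/5); (-3, -3) → (-21/5, -3/5)
T3 scale by (3, 3/2): (28/5, 4/5) → (84/5, 6/5); (-11/5, 2/5) → (-33/5, 3/5); (-21/5, -3/5) → (-63/5, -9/10)
T4 translate by (6, -3): (84/5, 6/5) → (114/5, -9/5); (-33/5, 3/5) → (-3/5, -12/5); (-63/5, -9/10) → (-33/5, -39/10)
T5 scale by (2, 3/2): (114/5, -9/5) → (228/5, -27/10); (-3/5, -12/5) → (-6/5, -18/5); (-33/5, -39/10) → (-66/5, -117/20)

image vertices: (228/5, -27/10), (-6/5, -18/5), (-66/5, -117/20)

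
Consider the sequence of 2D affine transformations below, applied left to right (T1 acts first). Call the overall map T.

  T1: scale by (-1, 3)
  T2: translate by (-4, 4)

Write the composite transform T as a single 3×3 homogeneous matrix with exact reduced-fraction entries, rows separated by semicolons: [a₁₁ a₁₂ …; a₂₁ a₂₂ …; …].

T = [-1 0 -4; 0 3 4; 0 0 1]

T1 = [-1 0 0; 0 3 0; 0 0 1]
T2·T1 = [-1 0 -4; 0 3 4; 0 0 1]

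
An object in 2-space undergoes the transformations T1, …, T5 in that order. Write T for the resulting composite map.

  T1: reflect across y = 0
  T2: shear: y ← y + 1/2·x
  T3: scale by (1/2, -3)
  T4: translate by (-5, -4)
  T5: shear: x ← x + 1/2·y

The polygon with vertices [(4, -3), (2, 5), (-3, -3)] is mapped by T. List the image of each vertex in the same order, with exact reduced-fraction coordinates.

T1 reflect across y = 0: (4, -3) → (4, 3); (2, 5) → (2, -5); (-3, -3) → (-3, 3)
T2 shear: y ← y + 1/2·x: (4, 3) → (4, 5); (2, -5) → (2, -4); (-3, 3) → (-3, 3/2)
T3 scale by (1/2, -3): (4, 5) → (2, -15); (2, -4) → (1, 12); (-3, 3/2) → (-3/2, -9/2)
T4 translate by (-5, -4): (2, -15) → (-3, -19); (1, 12) → (-4, 8); (-3/2, -9/2) → (-13/2, -17/2)
T5 shear: x ← x + 1/2·y: (-3, -19) → (-25/2, -19); (-4, 8) → (0, 8); (-13/2, -17/2) → (-43/4, -17/2)

image vertices: (-25/2, -19), (0, 8), (-43/4, -17/2)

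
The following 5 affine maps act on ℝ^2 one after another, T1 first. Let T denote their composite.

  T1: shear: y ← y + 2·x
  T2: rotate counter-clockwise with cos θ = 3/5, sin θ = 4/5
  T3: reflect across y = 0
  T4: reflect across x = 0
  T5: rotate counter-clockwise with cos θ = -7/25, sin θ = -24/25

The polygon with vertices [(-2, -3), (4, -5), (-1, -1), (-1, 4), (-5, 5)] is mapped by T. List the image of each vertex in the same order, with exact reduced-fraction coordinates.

image vertices: (34/5, 13/5), (-24/5, 7/5), (3, 1), (-1, -2), (7, -1)

T1 shear: y ← y + 2·x: (-2, -3) → (-2, -7); (4, -5) → (4, 3); (-1, -1) → (-1, -3); (-1, 4) → (-1, 2); (-5, 5) → (-5, -5)
T2 rotate counter-clockwise with cos θ = 3/5, sin θ = 4/5: (-2, -7) → (22/5, -29/5); (4, 3) → (0, 5); (-1, -3) → (9/5, -13/5); (-1, 2) → (-11/5, 2/5); (-5, -5) → (1, -7)
T3 reflect across y = 0: (22/5, -29/5) → (22/5, 29/5); (0, 5) → (0, -5); (9/5, -13/5) → (9/5, 13/5); (-11/5, 2/5) → (-11/5, -2/5); (1, -7) → (1, 7)
T4 reflect across x = 0: (22/5, 29/5) → (-22/5, 29/5); (0, -5) → (0, -5); (9/5, 13/5) → (-9/5, 13/5); (-11/5, -2/5) → (11/5, -2/5); (1, 7) → (-1, 7)
T5 rotate counter-clockwise with cos θ = -7/25, sin θ = -24/25: (-22/5, 29/5) → (34/5, 13/5); (0, -5) → (-24/5, 7/5); (-9/5, 13/5) → (3, 1); (11/5, -2/5) → (-1, -2); (-1, 7) → (7, -1)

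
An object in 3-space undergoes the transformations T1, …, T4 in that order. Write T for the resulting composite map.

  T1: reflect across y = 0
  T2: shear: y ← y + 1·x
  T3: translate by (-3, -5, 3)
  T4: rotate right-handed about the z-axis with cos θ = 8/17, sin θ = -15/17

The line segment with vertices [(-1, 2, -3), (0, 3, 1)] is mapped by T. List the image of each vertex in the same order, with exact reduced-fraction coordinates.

T1 reflect across y = 0: (-1, 2, -3) → (-1, -2, -3); (0, 3, 1) → (0, -3, 1)
T2 shear: y ← y + 1·x: (-1, -2, -3) → (-1, -3, -3); (0, -3, 1) → (0, -3, 1)
T3 translate by (-3, -5, 3): (-1, -3, -3) → (-4, -8, 0); (0, -3, 1) → (-3, -8, 4)
T4 rotate right-handed about the z-axis with cos θ = 8/17, sin θ = -15/17: (-4, -8, 0) → (-152/17, -4/17, 0); (-3, -8, 4) → (-144/17, -19/17, 4)

image vertices: (-152/17, -4/17, 0), (-144/17, -19/17, 4)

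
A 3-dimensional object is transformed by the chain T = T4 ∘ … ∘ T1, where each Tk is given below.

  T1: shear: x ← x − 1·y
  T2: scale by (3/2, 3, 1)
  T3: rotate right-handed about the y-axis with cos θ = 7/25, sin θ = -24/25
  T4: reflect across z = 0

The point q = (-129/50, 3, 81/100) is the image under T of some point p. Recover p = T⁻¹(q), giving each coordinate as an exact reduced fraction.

T1 = [1 -1 0 0; 0 1 0 0; 0 0 1 0; 0 0 0 1]
T2·T1 = [3/2 -3/2 0 0; 0 3 0 0; 0 0 1 0; 0 0 0 1]
T3·…·T1 = [21/50 -21/50 -24/25 0; 0 3 0 0; 36/25 -36/25 7/25 0; 0 0 0 1]
T4·…·T1 = [21/50 -21/50 -24/25 0; 0 3 0 0; -36/25 36/25 -7/25 0; 0 0 0 1]
det M = -9/2; M⁻¹ = [14/75 1/3 -16/25 0; 0 1/3 0 0; -24/25 0 -7/25 0; 0 0 0 1]
M⁻¹ · (-129/50, 3, 81/100)ᵀ = (0, 1, 9/4)ᵀ

p = (0, 1, 9/4)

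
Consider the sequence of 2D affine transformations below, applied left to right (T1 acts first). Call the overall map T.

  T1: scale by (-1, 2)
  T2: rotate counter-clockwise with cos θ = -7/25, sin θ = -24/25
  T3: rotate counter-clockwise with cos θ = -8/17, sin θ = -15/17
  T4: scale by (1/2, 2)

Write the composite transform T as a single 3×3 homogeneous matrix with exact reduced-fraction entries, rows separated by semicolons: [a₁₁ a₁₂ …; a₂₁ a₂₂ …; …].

T1 = [-1 0 0; 0 2 0; 0 0 1]
T2·T1 = [7/25 48/25 0; 24/25 -14/25 0; 0 0 1]
T3·…·T1 = [304/425 -594/425 0; -297/425 -608/425 0; 0 0 1]
T4·…·T1 = [152/425 -297/425 0; -594/425 -1216/425 0; 0 0 1]

T = [152/425 -297/425 0; -594/425 -1216/425 0; 0 0 1]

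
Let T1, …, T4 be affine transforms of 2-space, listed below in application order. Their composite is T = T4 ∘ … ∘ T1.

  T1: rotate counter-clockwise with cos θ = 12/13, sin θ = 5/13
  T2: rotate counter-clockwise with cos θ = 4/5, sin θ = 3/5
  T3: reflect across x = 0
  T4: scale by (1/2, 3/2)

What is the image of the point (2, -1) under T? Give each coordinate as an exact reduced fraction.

T(p) = (-61/65, 237/130)

T1 rotate counter-clockwise with cos θ = 12/13, sin θ = 5/13: (2, -1) → (29/13, -2/13)
T2 rotate counter-clockwise with cos θ = 4/5, sin θ = 3/5: (29/13, -2/13) → (122/65, 79/65)
T3 reflect across x = 0: (122/65, 79/65) → (-122/65, 79/65)
T4 scale by (1/2, 3/2): (-122/65, 79/65) → (-61/65, 237/130)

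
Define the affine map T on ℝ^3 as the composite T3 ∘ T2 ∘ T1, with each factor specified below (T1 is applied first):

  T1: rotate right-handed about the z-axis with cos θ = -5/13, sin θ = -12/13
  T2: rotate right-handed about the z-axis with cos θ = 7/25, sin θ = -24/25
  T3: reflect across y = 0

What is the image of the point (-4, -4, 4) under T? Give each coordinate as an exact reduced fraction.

T1 rotate right-handed about the z-axis with cos θ = -5/13, sin θ = -12/13: (-4, -4, 4) → (-28/13, 68/13, 4)
T2 rotate right-handed about the z-axis with cos θ = 7/25, sin θ = -24/25: (-28/13, 68/13, 4) → (1436/325, 1148/325, 4)
T3 reflect across y = 0: (1436/325, 1148/325, 4) → (1436/325, -1148/325, 4)

T(p) = (1436/325, -1148/325, 4)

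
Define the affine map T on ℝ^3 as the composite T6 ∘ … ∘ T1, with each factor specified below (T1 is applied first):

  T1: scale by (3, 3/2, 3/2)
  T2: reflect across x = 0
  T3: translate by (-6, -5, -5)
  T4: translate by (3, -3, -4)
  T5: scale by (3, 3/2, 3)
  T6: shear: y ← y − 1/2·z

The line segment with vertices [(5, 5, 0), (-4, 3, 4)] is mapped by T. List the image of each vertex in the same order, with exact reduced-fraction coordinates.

image vertices: (-54, 51/4, -27), (27, -3/4, -9)

T1 scale by (3, 3/2, 3/2): (5, 5, 0) → (15, 15/2, 0); (-4, 3, 4) → (-12, 9/2, 6)
T2 reflect across x = 0: (15, 15/2, 0) → (-15, 15/2, 0); (-12, 9/2, 6) → (12, 9/2, 6)
T3 translate by (-6, -5, -5): (-15, 15/2, 0) → (-21, 5/2, -5); (12, 9/2, 6) → (6, -1/2, 1)
T4 translate by (3, -3, -4): (-21, 5/2, -5) → (-18, -1/2, -9); (6, -1/2, 1) → (9, -7/2, -3)
T5 scale by (3, 3/2, 3): (-18, -1/2, -9) → (-54, -3/4, -27); (9, -7/2, -3) → (27, -21/4, -9)
T6 shear: y ← y − 1/2·z: (-54, -3/4, -27) → (-54, 51/4, -27); (27, -21/4, -9) → (27, -3/4, -9)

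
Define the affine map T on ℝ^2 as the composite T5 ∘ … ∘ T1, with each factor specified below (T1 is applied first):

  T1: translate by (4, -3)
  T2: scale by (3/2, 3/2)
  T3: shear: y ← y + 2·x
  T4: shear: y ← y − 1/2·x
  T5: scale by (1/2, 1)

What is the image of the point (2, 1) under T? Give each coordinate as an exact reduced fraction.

T1 translate by (4, -3): (2, 1) → (6, -2)
T2 scale by (3/2, 3/2): (6, -2) → (9, -3)
T3 shear: y ← y + 2·x: (9, -3) → (9, 15)
T4 shear: y ← y − 1/2·x: (9, 15) → (9, 21/2)
T5 scale by (1/2, 1): (9, 21/2) → (9/2, 21/2)

T(p) = (9/2, 21/2)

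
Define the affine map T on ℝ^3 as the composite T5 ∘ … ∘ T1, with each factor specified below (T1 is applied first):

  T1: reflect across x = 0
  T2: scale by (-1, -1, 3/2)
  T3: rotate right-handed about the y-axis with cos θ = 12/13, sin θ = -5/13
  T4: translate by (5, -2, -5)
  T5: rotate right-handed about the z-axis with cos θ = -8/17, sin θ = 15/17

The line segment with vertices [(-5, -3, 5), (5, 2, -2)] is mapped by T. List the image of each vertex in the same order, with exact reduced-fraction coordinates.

T1 reflect across x = 0: (-5, -3, 5) → (5, -3, 5); (5, 2, -2) → (-5, 2, -2)
T2 scale by (-1, -1, 3/2): (5, -3, 5) → (-5, 3, 15/2); (-5, 2, -2) → (5, -2, -3)
T3 rotate right-handed about the y-axis with cos θ = 12/13, sin θ = -5/13: (-5, 3, 15/2) → (-15/2, 3, 5); (5, -2, -3) → (75/13, -2, -11/13)
T4 translate by (5, -2, -5): (-15/2, 3, 5) → (-5/2, 1, 0); (75/13, -2, -11/13) → (140/13, -4, -76/13)
T5 rotate right-handed about the z-axis with cos θ = -8/17, sin θ = 15/17: (-5/2, 1, 0) → (5/17, -91/34, 0); (140/13, -4, -76/13) → (-20/13, 148/13, -76/13)

image vertices: (5/17, -91/34, 0), (-20/13, 148/13, -76/13)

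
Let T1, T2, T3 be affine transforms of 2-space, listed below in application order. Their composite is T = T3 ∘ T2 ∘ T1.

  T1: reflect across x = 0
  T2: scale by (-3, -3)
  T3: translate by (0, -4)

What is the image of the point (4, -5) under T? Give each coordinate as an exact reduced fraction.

T(p) = (12, 11)

T1 reflect across x = 0: (4, -5) → (-4, -5)
T2 scale by (-3, -3): (-4, -5) → (12, 15)
T3 translate by (0, -4): (12, 15) → (12, 11)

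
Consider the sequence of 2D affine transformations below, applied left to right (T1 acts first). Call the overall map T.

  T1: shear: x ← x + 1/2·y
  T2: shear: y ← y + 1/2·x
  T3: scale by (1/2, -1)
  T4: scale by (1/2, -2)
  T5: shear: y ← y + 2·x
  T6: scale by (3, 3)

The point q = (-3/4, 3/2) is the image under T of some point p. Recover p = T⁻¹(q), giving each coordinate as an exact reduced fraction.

T1 = [1 1/2 0; 0 1 0; 0 0 1]
T2·T1 = [1 1/2 0; 1/2 5/4 0; 0 0 1]
T3·…·T1 = [1/2 1/4 0; -1/2 -5/4 0; 0 0 1]
T4·…·T1 = [1/4 1/8 0; 1 5/2 0; 0 0 1]
T5·…·T1 = [1/4 1/8 0; 3/2 11/4 0; 0 0 1]
T6·…·T1 = [3/4 3/8 0; 9/2 33/4 0; 0 0 1]
det M = 9/2; M⁻¹ = [11/6 -1/12 0; -1 1/6 0; 0 0 1]
M⁻¹ · (-3/4, 3/2)ᵀ = (-3/2, 1)ᵀ

p = (-3/2, 1)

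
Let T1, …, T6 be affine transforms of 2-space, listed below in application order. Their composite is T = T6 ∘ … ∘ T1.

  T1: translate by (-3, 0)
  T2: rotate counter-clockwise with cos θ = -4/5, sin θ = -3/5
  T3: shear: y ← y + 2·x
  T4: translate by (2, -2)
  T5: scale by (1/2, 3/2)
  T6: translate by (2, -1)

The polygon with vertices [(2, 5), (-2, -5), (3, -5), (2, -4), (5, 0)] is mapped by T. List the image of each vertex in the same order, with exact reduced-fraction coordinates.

image vertices: (49/10, 23/10), (7/2, 19/2), (3/2, -7), (11/5, -31/10), (11/5, -53/5)

T1 translate by (-3, 0): (2, 5) → (-1, 5); (-2, -5) → (-5, -5); (3, -5) → (0, -5); (2, -4) → (-1, -4); (5, 0) → (2, 0)
T2 rotate counter-clockwise with cos θ = -4/5, sin θ = -3/5: (-1, 5) → (19/5, -17/5); (-5, -5) → (1, 7); (0, -5) → (-3, 4); (-1, -4) → (-8/5, 19/5); (2, 0) → (-8/5, -6/5)
T3 shear: y ← y + 2·x: (19/5, -17/5) → (19/5, 21/5); (1, 7) → (1, 9); (-3, 4) → (-3, -2); (-8/5, 19/5) → (-8/5, 3/5); (-8/5, -6/5) → (-8/5, -22/5)
T4 translate by (2, -2): (19/5, 21/5) → (29/5, 11/5); (1, 9) → (3, 7); (-3, -2) → (-1, -4); (-8/5, 3/5) → (2/5, -7/5); (-8/5, -22/5) → (2/5, -32/5)
T5 scale by (1/2, 3/2): (29/5, 11/5) → (29/10, 33/10); (3, 7) → (3/2, 21/2); (-1, -4) → (-1/2, -6); (2/5, -7/5) → (1/5, -21/10); (2/5, -32/5) → (1/5, -48/5)
T6 translate by (2, -1): (29/10, 33/10) → (49/10, 23/10); (3/2, 21/2) → (7/2, 19/2); (-1/2, -6) → (3/2, -7); (1/5, -21/10) → (11/5, -31/10); (1/5, -48/5) → (11/5, -53/5)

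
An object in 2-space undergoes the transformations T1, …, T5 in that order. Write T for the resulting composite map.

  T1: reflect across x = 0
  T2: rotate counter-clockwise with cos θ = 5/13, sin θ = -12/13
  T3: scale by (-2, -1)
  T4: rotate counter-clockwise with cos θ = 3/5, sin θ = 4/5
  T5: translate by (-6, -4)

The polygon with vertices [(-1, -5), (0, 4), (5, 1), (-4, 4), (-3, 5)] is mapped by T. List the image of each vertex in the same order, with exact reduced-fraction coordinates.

image vertices: (-16/5, 291/65), (-46/5, -704/65), (-4/5, -27/5), (-14, -144/13), (-68/5, -827/65)

T1 reflect across x = 0: (-1, -5) → (1, -5); (0, 4) → (0, 4); (5, 1) → (-5, 1); (-4, 4) → (4, 4); (-3, 5) → (3, 5)
T2 rotate counter-clockwise with cos θ = 5/13, sin θ = -12/13: (1, -5) → (-55/13, -37/13); (0, 4) → (48/13, 20/13); (-5, 1) → (-1, 5); (4, 4) → (68/13, -28/13); (3, 5) → (75/13, -11/13)
T3 scale by (-2, -1): (-55/13, -37/13) → (110/13, 37/13); (48/13, 20/13) → (-96/13, -20/13); (-1, 5) → (2, -5); (68/13, -28/13) → (-136/13, 28/13); (75/13, -11/13) → (-150/13, 11/13)
T4 rotate counter-clockwise with cos θ = 3/5, sin θ = 4/5: (110/13, 37/13) → (14/5, 551/65); (-96/13, -20/13) → (-16/5, -444/65); (2, -5) → (26/5, -7/5); (-136/13, 28/13) → (-8, -92/13); (-150/13, 11/13) → (-38/5, -567/65)
T5 translate by (-6, -4): (14/5, 551/65) → (-16/5, 291/65); (-16/5, -444/65) → (-46/5, -704/65); (26/5, -7/5) → (-4/5, -27/5); (-8, -92/13) → (-14, -144/13); (-38/5, -567/65) → (-68/5, -827/65)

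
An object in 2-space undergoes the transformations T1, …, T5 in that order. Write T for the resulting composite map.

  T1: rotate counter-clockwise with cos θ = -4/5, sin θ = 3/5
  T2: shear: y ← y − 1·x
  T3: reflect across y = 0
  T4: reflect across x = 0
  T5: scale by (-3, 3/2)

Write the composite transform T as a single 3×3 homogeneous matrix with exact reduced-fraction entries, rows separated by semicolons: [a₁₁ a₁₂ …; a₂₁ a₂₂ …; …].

T1 = [-4/5 -3/5 0; 3/5 -4/5 0; 0 0 1]
T2·T1 = [-4/5 -3/5 0; 7/5 -1/5 0; 0 0 1]
T3·…·T1 = [-4/5 -3/5 0; -7/5 1/5 0; 0 0 1]
T4·…·T1 = [4/5 3/5 0; -7/5 1/5 0; 0 0 1]
T5·…·T1 = [-12/5 -9/5 0; -21/10 3/10 0; 0 0 1]

T = [-12/5 -9/5 0; -21/10 3/10 0; 0 0 1]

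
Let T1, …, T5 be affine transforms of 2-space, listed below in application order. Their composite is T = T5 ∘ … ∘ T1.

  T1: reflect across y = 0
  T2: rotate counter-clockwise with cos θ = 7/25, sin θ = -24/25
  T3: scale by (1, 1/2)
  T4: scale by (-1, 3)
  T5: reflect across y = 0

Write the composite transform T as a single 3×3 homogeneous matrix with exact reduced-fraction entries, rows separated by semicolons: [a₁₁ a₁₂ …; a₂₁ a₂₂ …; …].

T1 = [1 0 0; 0 -1 0; 0 0 1]
T2·T1 = [7/25 -24/25 0; -24/25 -7/25 0; 0 0 1]
T3·…·T1 = [7/25 -24/25 0; -12/25 -7/50 0; 0 0 1]
T4·…·T1 = [-7/25 24/25 0; -36/25 -21/50 0; 0 0 1]
T5·…·T1 = [-7/25 24/25 0; 36/25 21/50 0; 0 0 1]

T = [-7/25 24/25 0; 36/25 21/50 0; 0 0 1]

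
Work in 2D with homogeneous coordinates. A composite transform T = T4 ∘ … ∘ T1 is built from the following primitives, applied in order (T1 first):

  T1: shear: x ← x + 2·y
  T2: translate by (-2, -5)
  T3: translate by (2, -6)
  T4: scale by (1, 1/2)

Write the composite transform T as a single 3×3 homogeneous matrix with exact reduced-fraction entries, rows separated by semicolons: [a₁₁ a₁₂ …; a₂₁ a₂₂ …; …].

T1 = [1 2 0; 0 1 0; 0 0 1]
T2·T1 = [1 2 -2; 0 1 -5; 0 0 1]
T3·…·T1 = [1 2 0; 0 1 -11; 0 0 1]
T4·…·T1 = [1 2 0; 0 1/2 -11/2; 0 0 1]

T = [1 2 0; 0 1/2 -11/2; 0 0 1]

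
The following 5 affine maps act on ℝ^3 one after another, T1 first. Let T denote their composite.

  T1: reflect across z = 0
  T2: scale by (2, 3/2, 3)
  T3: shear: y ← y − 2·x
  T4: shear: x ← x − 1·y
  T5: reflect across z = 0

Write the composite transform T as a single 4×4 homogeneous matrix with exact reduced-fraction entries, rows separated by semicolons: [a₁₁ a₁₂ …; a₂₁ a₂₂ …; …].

T = [6 -3/2 0 0; -4 3/2 0 0; 0 0 3 0; 0 0 0 1]

T1 = [1 0 0 0; 0 1 0 0; 0 0 -1 0; 0 0 0 1]
T2·T1 = [2 0 0 0; 0 3/2 0 0; 0 0 -3 0; 0 0 0 1]
T3·…·T1 = [2 0 0 0; -4 3/2 0 0; 0 0 -3 0; 0 0 0 1]
T4·…·T1 = [6 -3/2 0 0; -4 3/2 0 0; 0 0 -3 0; 0 0 0 1]
T5·…·T1 = [6 -3/2 0 0; -4 3/2 0 0; 0 0 3 0; 0 0 0 1]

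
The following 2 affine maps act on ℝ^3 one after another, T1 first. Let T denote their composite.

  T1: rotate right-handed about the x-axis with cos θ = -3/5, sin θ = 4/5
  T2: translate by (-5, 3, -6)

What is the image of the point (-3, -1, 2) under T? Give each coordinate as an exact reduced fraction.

T1 rotate right-handed about the x-axis with cos θ = -3/5, sin θ = 4/5: (-3, -1, 2) → (-3, -1, -2)
T2 translate by (-5, 3, -6): (-3, -1, -2) → (-8, 2, -8)

T(p) = (-8, 2, -8)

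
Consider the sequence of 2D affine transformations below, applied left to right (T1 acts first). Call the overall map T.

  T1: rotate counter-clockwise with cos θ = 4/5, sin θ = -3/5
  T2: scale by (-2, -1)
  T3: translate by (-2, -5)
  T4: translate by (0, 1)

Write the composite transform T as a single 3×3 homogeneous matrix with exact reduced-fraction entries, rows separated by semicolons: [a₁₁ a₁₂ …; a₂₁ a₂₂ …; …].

T = [-8/5 -6/5 -2; 3/5 -4/5 -4; 0 0 1]

T1 = [4/5 3/5 0; -3/5 4/5 0; 0 0 1]
T2·T1 = [-8/5 -6/5 0; 3/5 -4/5 0; 0 0 1]
T3·…·T1 = [-8/5 -6/5 -2; 3/5 -4/5 -5; 0 0 1]
T4·…·T1 = [-8/5 -6/5 -2; 3/5 -4/5 -4; 0 0 1]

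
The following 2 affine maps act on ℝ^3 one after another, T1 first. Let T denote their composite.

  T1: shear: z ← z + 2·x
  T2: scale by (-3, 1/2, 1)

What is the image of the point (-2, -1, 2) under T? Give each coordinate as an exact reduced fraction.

T(p) = (6, -1/2, -2)

T1 shear: z ← z + 2·x: (-2, -1, 2) → (-2, -1, -2)
T2 scale by (-3, 1/2, 1): (-2, -1, -2) → (6, -1/2, -2)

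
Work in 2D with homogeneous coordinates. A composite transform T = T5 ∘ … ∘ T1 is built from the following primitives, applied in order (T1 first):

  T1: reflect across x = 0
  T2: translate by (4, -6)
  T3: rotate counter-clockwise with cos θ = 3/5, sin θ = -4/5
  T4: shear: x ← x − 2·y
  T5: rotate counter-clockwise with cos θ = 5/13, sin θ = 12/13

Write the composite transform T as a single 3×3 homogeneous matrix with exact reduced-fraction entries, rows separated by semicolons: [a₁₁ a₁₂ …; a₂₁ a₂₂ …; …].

T = [-103/65 -46/65 688/65; -112/65 -9/65 502/65; 0 0 1]

T1 = [-1 0 0; 0 1 0; 0 0 1]
T2·T1 = [-1 0 4; 0 1 -6; 0 0 1]
T3·…·T1 = [-3/5 4/5 -12/5; 4/5 3/5 -34/5; 0 0 1]
T4·…·T1 = [-11/5 -2/5 56/5; 4/5 3/5 -34/5; 0 0 1]
T5·…·T1 = [-103/65 -46/65 688/65; -112/65 -9/65 502/65; 0 0 1]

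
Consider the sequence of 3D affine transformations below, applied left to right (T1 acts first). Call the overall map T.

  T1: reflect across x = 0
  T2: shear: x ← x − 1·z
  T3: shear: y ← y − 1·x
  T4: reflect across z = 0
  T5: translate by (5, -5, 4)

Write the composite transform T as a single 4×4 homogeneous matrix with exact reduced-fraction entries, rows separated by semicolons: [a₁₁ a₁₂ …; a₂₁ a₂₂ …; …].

T = [-1 0 -1 5; 1 1 1 -5; 0 0 -1 4; 0 0 0 1]

T1 = [-1 0 0 0; 0 1 0 0; 0 0 1 0; 0 0 0 1]
T2·T1 = [-1 0 -1 0; 0 1 0 0; 0 0 1 0; 0 0 0 1]
T3·…·T1 = [-1 0 -1 0; 1 1 1 0; 0 0 1 0; 0 0 0 1]
T4·…·T1 = [-1 0 -1 0; 1 1 1 0; 0 0 -1 0; 0 0 0 1]
T5·…·T1 = [-1 0 -1 5; 1 1 1 -5; 0 0 -1 4; 0 0 0 1]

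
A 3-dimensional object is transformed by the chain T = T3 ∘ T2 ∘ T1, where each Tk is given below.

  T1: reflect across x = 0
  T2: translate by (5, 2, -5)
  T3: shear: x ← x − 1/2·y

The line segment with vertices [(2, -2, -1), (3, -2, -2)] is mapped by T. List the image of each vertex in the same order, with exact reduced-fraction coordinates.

T1 reflect across x = 0: (2, -2, -1) → (-2, -2, -1); (3, -2, -2) → (-3, -2, -2)
T2 translate by (5, 2, -5): (-2, -2, -1) → (3, 0, -6); (-3, -2, -2) → (2, 0, -7)
T3 shear: x ← x − 1/2·y: (3, 0, -6) → (3, 0, -6); (2, 0, -7) → (2, 0, -7)

image vertices: (3, 0, -6), (2, 0, -7)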